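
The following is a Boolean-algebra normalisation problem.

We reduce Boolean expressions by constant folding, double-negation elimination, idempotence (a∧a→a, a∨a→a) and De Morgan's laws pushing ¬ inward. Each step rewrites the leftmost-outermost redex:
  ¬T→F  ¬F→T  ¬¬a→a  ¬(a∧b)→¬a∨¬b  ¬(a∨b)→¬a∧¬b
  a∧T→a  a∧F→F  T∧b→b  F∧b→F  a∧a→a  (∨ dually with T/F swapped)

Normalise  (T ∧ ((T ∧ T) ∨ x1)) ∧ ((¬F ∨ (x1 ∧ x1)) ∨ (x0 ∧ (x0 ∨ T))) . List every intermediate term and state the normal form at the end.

Answer: normal form = T  (in 7 steps)

Reduction:
  start: (T ∧ ((T ∧ T) ∨ x1)) ∧ ((¬F ∨ (x1 ∧ x1)) ∨ (x0 ∧ (x0 ∨ T)))
  [1] ((T ∧ T) ∨ x1) ∧ ((¬F ∨ (x1 ∧ x1)) ∨ (x0 ∧ (x0 ∨ T)))
  [2] (T ∨ x1) ∧ ((¬F ∨ (x1 ∧ x1)) ∨ (x0 ∧ (x0 ∨ T)))
  [3] T ∧ ((¬F ∨ (x1 ∧ x1)) ∨ (x0 ∧ (x0 ∨ T)))
  [4] (¬F ∨ (x1 ∧ x1)) ∨ (x0 ∧ (x0 ∨ T))
  [5] (T ∨ (x1 ∧ x1)) ∨ (x0 ∧ (x0 ∨ T))
  [6] T ∨ (x0 ∧ (x0 ∨ T))
  [7] T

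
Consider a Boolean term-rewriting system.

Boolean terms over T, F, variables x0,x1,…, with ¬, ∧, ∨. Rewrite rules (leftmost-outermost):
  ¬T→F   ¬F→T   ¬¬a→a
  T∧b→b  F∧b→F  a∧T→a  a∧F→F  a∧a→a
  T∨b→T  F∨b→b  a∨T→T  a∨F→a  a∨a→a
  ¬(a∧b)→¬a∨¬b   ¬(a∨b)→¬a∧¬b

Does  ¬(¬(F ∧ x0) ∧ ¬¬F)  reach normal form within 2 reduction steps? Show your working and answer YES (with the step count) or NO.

Answer: NO — after 2 steps the term is (F ∧ x0) ∨ ¬¬¬F, not yet normal

Reduction:
  start: ¬(¬(F ∧ x0) ∧ ¬¬F)
  →1  ¬¬(F ∧ x0) ∨ ¬¬¬F
  →2  (F ∧ x0) ∨ ¬¬¬F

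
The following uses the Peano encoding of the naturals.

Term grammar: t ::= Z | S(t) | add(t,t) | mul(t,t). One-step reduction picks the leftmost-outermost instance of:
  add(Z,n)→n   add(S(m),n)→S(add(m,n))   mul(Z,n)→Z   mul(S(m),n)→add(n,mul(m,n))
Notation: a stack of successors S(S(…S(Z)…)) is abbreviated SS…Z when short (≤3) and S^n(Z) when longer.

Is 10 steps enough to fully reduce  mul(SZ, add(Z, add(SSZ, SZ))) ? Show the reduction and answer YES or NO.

  start: mul(SZ, add(Z, add(SSZ, SZ)))
  [1] add(add(Z, add(SSZ, SZ)), mul(Z, add(Z, add(SSZ, SZ))))
  [2] add(add(SSZ, SZ), mul(Z, add(Z, add(SSZ, SZ))))
  [3] add(S(add(SZ, SZ)), mul(Z, add(Z, add(SSZ, SZ))))
  [4] S(add(add(SZ, SZ), mul(Z, add(Z, add(SSZ, SZ)))))
  [5] S(add(S(add(Z, SZ)), mul(Z, add(Z, add(SSZ, SZ)))))
  [6] S(S(add(add(Z, SZ), mul(Z, add(Z, add(SSZ, SZ))))))
  [7] S(S(add(SZ, mul(Z, add(Z, add(SSZ, SZ))))))
  [8] S(S(S(add(Z, mul(Z, add(Z, add(SSZ, SZ)))))))
  [9] S(S(S(mul(Z, add(Z, add(SSZ, SZ))))))
  [10] SSSZ

Answer: YES — reaches normal form SSSZ in 10 ≤ 10 steps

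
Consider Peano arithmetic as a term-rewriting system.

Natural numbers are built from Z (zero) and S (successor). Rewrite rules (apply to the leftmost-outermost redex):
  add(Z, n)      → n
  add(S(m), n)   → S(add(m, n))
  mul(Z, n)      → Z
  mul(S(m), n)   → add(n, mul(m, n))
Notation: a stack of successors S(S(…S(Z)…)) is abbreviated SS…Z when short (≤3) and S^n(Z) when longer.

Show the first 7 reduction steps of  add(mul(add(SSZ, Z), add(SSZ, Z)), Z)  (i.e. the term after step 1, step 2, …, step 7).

  start: add(mul(add(SSZ, Z), add(SSZ, Z)), Z)
  [1] add(mul(S(add(SZ, Z)), add(SSZ, Z)), Z)
  [2] add(add(add(SSZ, Z), mul(add(SZ, Z), add(SSZ, Z))), Z)
  [3] add(add(S(add(SZ, Z)), mul(add(SZ, Z), add(SSZ, Z))), Z)
  [4] add(S(add(add(SZ, Z), mul(add(SZ, Z), add(SSZ, Z)))), Z)
  [5] S(add(add(add(SZ, Z), mul(add(SZ, Z), add(SSZ, Z))), Z))
  [6] S(add(add(S(add(Z, Z)), mul(add(SZ, Z), add(SSZ, Z))), Z))
  [7] S(add(S(add(add(Z, Z), mul(add(SZ, Z), add(SSZ, Z)))), Z))

Answer: after 7 steps: S(add(S(add(add(Z, Z), mul(add(SZ, Z), add(SSZ, Z)))), Z))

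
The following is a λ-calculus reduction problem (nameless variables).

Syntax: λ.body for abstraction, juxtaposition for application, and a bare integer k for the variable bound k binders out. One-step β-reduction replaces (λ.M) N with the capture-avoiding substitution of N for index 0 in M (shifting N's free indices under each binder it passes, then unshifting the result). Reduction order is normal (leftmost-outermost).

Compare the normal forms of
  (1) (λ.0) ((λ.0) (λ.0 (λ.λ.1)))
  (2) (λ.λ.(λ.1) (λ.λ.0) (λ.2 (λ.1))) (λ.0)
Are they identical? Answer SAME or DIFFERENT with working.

Answer: SAME — A ⇓ λ.0 (λ.λ.1), B ⇓ λ.0 (λ.λ.1)

Derivation:
Term A:
  start: (λ.0) ((λ.0) (λ.0 (λ.λ.1)))
  →1  (λ.0) (λ.0 (λ.λ.1))
  →2  λ.0 (λ.λ.1)

Term B:
  start: (λ.λ.(λ.1) (λ.λ.0) (λ.2 (λ.1))) (λ.0)
  →1  λ.(λ.1) (λ.λ.0) (λ.(λ.0) (λ.1))
  →2  λ.0 (λ.(λ.0) (λ.1))
  →3  λ.0 (λ.λ.1)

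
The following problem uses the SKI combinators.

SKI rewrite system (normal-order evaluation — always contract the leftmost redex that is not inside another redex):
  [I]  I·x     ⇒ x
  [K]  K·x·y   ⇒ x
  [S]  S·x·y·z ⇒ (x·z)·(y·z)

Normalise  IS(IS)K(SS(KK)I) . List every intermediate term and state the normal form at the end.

  start: IS(IS)K(SS(KK)I)
  step 1: S(IS)K(SS(KK)I)
  step 2: IS(SS(KK)I)(K(SS(KK)I))
  step 3: S(SS(KK)I)(K(SS(KK)I))
  step 4: S(SI(KKI))(K(SS(KK)I))
  step 5: S(SIK)(K(SS(KK)I))
  step 6: S(SIK)(K(SI(KKI)))
  step 7: S(SIK)(K(SIK))

Answer: normal form = S(SIK)(K(SIK))  (in 7 steps)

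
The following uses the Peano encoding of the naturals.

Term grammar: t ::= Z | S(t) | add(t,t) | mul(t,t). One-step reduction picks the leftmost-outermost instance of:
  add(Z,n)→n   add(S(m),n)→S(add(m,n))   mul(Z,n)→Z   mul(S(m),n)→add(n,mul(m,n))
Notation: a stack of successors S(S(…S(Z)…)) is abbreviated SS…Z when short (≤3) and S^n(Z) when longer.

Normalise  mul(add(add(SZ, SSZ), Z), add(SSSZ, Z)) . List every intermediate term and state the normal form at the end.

  start: mul(add(add(SZ, SSZ), Z), add(SSSZ, Z))
  step 1: mul(add(S(add(Z, SSZ)), Z), add(SSSZ, Z))
  step 2: mul(S(add(add(Z, SSZ), Z)), add(SSSZ, Z))
  step 3: add(add(SSSZ, Z), mul(add(add(Z, SSZ), Z), add(SSSZ, Z)))
  step 4: add(S(add(SSZ, Z)), mul(add(add(Z, SSZ), Z), add(SSSZ, Z)))
  step 5: S(add(add(SSZ, Z), mul(add(add(Z, SSZ), Z), add(SSSZ, Z))))
  step 6: S(add(S(add(SZ, Z)), mul(add(add(Z, SSZ), Z), add(SSSZ, Z))))
  step 7: S(S(add(add(SZ, Z), mul(add(add(Z, SSZ), Z), add(SSSZ, Z)))))
  step 8: S(S(add(S(add(Z, Z)), mul(add(add(Z, SSZ), Z), add(SSSZ, Z)))))
  step 9: S(S(S(add(add(Z, Z), mul(add(add(Z, SSZ), Z), add(SSSZ, Z))))))
  step 10: S(S(S(add(Z, mul(add(add(Z, SSZ), Z), add(SSSZ, Z))))))
  step 11: S(S(S(mul(add(add(Z, SSZ), Z), add(SSSZ, Z)))))
  step 12: S(S(S(mul(add(SSZ, Z), add(SSSZ, Z)))))
  step 13: S(S(S(mul(S(add(SZ, Z)), add(SSSZ, Z)))))
  step 14: S(S(S(add(add(SSSZ, Z), mul(add(SZ, Z), add(SSSZ, Z))))))
  step 15: S(S(S(add(S(add(SSZ, Z)), mul(add(SZ, Z), add(SSSZ, Z))))))
  step 16: S(S(S(S(add(add(SSZ, Z), mul(add(SZ, Z), add(SSSZ, Z)))))))
  step 17: S(S(S(S(add(S(add(SZ, Z)), mul(add(SZ, Z), add(SSSZ, Z)))))))
  step 18: S(S(S(S(S(add(add(SZ, Z), mul(add(SZ, Z), add(SSSZ, Z))))))))
  step 19: S(S(S(S(S(add(S(add(Z, Z)), mul(add(SZ, Z), add(SSSZ, Z))))))))
  step 20: S(S(S(S(S(S(add(add(Z, Z), mul(add(SZ, Z), add(SSSZ, Z)))))))))
  step 21: S(S(S(S(S(S(add(Z, mul(add(SZ, Z), add(SSSZ, Z)))))))))
  step 22: S(S(S(S(S(S(mul(add(SZ, Z), add(SSSZ, Z))))))))
  step 23: S(S(S(S(S(S(mul(S(add(Z, Z)), add(SSSZ, Z))))))))
  step 24: S(S(S(S(S(S(add(add(SSSZ, Z), mul(add(Z, Z), add(SSSZ, Z)))))))))
  step 25: S(S(S(S(S(S(add(S(add(SSZ, Z)), mul(add(Z, Z), add(SSSZ, Z)))))))))
  step 26: S(S(S(S(S(S(S(add(add(SSZ, Z), mul(add(Z, Z), add(SSSZ, Z))))))))))
  step 27: S(S(S(S(S(S(S(add(S(add(SZ, Z)), mul(add(Z, Z), add(SSSZ, Z))))))))))
  step 28: S(S(S(S(S(S(S(S(add(add(SZ, Z), mul(add(Z, Z), add(SSSZ, Z)))))))))))
  step 29: S(S(S(S(S(S(S(S(add(S(add(Z, Z)), mul(add(Z, Z), add(SSSZ, Z)))))))))))
  step 30: S(S(S(S(S(S(S(S(S(add(add(Z, Z), mul(add(Z, Z), add(SSSZ, Z))))))))))))
  step 31: S(S(S(S(S(S(S(S(S(add(Z, mul(add(Z, Z), add(SSSZ, Z))))))))))))
  step 32: S(S(S(S(S(S(S(S(S(mul(add(Z, Z), add(SSSZ, Z)))))))))))
  step 33: S(S(S(S(S(S(S(S(S(mul(Z, add(SSSZ, Z)))))))))))
  step 34: S^9(Z)

Answer: normal form = S^9(Z)  (in 34 steps)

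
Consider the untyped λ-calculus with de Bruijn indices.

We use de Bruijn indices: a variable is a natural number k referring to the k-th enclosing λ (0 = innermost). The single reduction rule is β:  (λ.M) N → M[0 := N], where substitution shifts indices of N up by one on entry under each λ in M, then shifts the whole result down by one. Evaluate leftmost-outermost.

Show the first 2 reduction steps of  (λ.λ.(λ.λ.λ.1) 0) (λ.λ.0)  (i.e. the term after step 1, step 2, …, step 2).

  start: (λ.λ.(λ.λ.λ.1) 0) (λ.λ.0)
  step 1: λ.(λ.λ.λ.1) 0
  step 2: λ.λ.λ.1

Answer: after 2 steps: λ.λ.λ.1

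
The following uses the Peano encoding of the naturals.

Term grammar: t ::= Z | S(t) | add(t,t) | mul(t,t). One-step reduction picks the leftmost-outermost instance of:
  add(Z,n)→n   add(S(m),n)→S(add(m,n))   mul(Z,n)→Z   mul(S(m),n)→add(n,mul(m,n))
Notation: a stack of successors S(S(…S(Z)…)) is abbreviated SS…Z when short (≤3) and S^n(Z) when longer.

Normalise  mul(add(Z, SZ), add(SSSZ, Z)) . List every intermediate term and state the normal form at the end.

Answer: normal form = SSSZ  (in 11 steps)

Derivation:
  start: mul(add(Z, SZ), add(SSSZ, Z))
  →1  mul(SZ, add(SSSZ, Z))
  →2  add(add(SSSZ, Z), mul(Z, add(SSSZ, Z)))
  →3  add(S(add(SSZ, Z)), mul(Z, add(SSSZ, Z)))
  →4  S(add(add(SSZ, Z), mul(Z, add(SSSZ, Z))))
  →5  S(add(S(add(SZ, Z)), mul(Z, add(SSSZ, Z))))
  →6  S(S(add(add(SZ, Z), mul(Z, add(SSSZ, Z)))))
  →7  S(S(add(S(add(Z, Z)), mul(Z, add(SSSZ, Z)))))
  →8  S(S(S(add(add(Z, Z), mul(Z, add(SSSZ, Z))))))
  →9  S(S(S(add(Z, mul(Z, add(SSSZ, Z))))))
  →10  S(S(S(mul(Z, add(SSSZ, Z)))))
  →11  SSSZ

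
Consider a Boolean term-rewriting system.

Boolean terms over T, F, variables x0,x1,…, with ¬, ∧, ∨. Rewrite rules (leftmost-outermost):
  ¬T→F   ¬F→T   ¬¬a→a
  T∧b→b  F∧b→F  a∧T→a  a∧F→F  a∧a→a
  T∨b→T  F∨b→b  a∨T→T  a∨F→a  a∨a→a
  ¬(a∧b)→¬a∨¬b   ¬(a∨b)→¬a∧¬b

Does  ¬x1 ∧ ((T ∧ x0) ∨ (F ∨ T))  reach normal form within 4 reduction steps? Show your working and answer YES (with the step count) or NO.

  start: ¬x1 ∧ ((T ∧ x0) ∨ (F ∨ T))
  →1  ¬x1 ∧ (x0 ∨ (F ∨ T))
  →2  ¬x1 ∧ (x0 ∨ T)
  →3  ¬x1 ∧ T
  →4  ¬x1

Answer: YES — reaches normal form ¬x1 in 4 ≤ 4 steps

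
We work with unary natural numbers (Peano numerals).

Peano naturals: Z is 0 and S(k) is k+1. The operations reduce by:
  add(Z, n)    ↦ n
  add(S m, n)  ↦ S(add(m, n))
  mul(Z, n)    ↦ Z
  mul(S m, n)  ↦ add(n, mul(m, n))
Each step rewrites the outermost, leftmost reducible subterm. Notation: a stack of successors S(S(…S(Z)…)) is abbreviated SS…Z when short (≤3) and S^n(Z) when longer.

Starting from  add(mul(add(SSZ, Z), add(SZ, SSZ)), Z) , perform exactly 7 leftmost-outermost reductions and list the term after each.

Answer: after 7 steps: S(add(S(add(SZ, mul(add(SZ, Z), add(SZ, SSZ)))), Z))

Working:
  start: add(mul(add(SSZ, Z), add(SZ, SSZ)), Z)
  step 1: add(mul(S(add(SZ, Z)), add(SZ, SSZ)), Z)
  step 2: add(add(add(SZ, SSZ), mul(add(SZ, Z), add(SZ, SSZ))), Z)
  step 3: add(add(S(add(Z, SSZ)), mul(add(SZ, Z), add(SZ, SSZ))), Z)
  step 4: add(S(add(add(Z, SSZ), mul(add(SZ, Z), add(SZ, SSZ)))), Z)
  step 5: S(add(add(add(Z, SSZ), mul(add(SZ, Z), add(SZ, SSZ))), Z))
  step 6: S(add(add(SSZ, mul(add(SZ, Z), add(SZ, SSZ))), Z))
  step 7: S(add(S(add(SZ, mul(add(SZ, Z), add(SZ, SSZ)))), Z))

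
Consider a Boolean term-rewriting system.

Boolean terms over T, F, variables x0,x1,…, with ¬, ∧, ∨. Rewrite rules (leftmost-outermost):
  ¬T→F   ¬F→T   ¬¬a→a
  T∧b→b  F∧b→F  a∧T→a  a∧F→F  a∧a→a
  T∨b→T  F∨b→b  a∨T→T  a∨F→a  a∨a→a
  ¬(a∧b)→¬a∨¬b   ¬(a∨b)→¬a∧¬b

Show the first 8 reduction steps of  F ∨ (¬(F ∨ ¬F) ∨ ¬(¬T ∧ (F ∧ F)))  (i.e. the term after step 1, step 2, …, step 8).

  start: F ∨ (¬(F ∨ ¬F) ∨ ¬(¬T ∧ (F ∧ F)))
  [1] ¬(F ∨ ¬F) ∨ ¬(¬T ∧ (F ∧ F))
  [2] (¬F ∧ ¬¬F) ∨ ¬(¬T ∧ (F ∧ F))
  [3] (T ∧ ¬¬F) ∨ ¬(¬T ∧ (F ∧ F))
  [4] ¬¬F ∨ ¬(¬T ∧ (F ∧ F))
  [5] F ∨ ¬(¬T ∧ (F ∧ F))
  [6] ¬(¬T ∧ (F ∧ F))
  [7] ¬¬T ∨ ¬(F ∧ F)
  [8] T ∨ ¬(F ∧ F)

Answer: after 8 steps: T ∨ ¬(F ∧ F)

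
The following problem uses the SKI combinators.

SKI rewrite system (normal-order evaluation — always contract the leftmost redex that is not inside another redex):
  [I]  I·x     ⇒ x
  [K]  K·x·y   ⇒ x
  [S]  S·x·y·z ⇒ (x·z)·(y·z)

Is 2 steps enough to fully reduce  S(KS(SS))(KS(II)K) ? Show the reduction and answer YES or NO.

Answer: YES — reaches normal form SS(SK) in 2 ≤ 2 steps

Working:
  start: S(KS(SS))(KS(II)K)
  [1] SS(KS(II)K)
  [2] SS(SK)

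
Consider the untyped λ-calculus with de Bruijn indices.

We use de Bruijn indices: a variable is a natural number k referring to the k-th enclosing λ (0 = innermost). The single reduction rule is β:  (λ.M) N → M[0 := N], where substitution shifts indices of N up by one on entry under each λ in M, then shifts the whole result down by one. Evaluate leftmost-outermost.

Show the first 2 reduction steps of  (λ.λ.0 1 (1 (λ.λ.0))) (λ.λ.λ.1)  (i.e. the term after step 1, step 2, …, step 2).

Answer: after 2 steps: λ.0 (λ.λ.λ.1) (λ.λ.1)

Reduction:
  start: (λ.λ.0 1 (1 (λ.λ.0))) (λ.λ.λ.1)
  [1] λ.0 (λ.λ.λ.1) ((λ.λ.λ.1) (λ.λ.0))
  [2] λ.0 (λ.λ.λ.1) (λ.λ.1)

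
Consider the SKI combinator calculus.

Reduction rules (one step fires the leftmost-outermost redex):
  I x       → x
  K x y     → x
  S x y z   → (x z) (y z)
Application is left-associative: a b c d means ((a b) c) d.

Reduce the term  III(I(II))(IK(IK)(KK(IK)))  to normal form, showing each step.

  start: III(I(II))(IK(IK)(KK(IK)))
  →1  II(I(II))(IK(IK)(KK(IK)))
  →2  I(I(II))(IK(IK)(KK(IK)))
  →3  I(II)(IK(IK)(KK(IK)))
  →4  II(IK(IK)(KK(IK)))
  →5  I(IK(IK)(KK(IK)))
  →6  IK(IK)(KK(IK))
  →7  K(IK)(KK(IK))
  →8  IK
  →9  K

Answer: normal form = K  (in 9 steps)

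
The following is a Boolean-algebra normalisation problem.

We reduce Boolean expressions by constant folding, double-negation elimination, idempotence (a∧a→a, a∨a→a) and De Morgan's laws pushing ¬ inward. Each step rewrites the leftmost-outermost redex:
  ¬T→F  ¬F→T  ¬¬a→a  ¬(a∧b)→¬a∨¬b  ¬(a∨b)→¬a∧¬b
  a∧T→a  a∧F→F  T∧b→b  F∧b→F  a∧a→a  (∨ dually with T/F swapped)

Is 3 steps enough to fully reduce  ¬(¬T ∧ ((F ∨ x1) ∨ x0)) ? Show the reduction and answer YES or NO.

  start: ¬(¬T ∧ ((F ∨ x1) ∨ x0))
  step 1: ¬¬T ∨ ¬((F ∨ x1) ∨ x0)
  step 2: T ∨ ¬((F ∨ x1) ∨ x0)
  step 3: T

Answer: YES — reaches normal form T in 3 ≤ 3 steps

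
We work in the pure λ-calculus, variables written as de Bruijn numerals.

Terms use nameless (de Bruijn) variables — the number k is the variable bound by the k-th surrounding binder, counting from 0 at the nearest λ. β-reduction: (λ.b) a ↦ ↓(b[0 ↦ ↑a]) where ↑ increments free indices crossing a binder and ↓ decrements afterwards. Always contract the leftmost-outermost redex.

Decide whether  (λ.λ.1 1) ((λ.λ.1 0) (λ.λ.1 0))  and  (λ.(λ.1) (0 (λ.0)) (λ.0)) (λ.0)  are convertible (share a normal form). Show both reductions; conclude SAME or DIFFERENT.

Answer: DIFFERENT — A ⇓ λ.λ.λ.1 0, B ⇓ λ.0

Working:
Term A:
  start: (λ.λ.1 1) ((λ.λ.1 0) (λ.λ.1 0))
  →1  λ.(λ.λ.1 0) (λ.λ.1 0) ((λ.λ.1 0) (λ.λ.1 0))
  →2  λ.(λ.(λ.λ.1 0) 0) ((λ.λ.1 0) (λ.λ.1 0))
  →3  λ.(λ.λ.1 0) ((λ.λ.1 0) (λ.λ.1 0))
  →4  λ.λ.(λ.λ.1 0) (λ.λ.1 0) 0
  →5  λ.λ.(λ.(λ.λ.1 0) 0) 0
  →6  λ.λ.(λ.λ.1 0) 0
  →7  λ.λ.λ.1 0

Term B:
  start: (λ.(λ.1) (0 (λ.0)) (λ.0)) (λ.0)
  →1  (λ.λ.0) ((λ.0) (λ.0)) (λ.0)
  →2  (λ.0) (λ.0)
  →3  λ.0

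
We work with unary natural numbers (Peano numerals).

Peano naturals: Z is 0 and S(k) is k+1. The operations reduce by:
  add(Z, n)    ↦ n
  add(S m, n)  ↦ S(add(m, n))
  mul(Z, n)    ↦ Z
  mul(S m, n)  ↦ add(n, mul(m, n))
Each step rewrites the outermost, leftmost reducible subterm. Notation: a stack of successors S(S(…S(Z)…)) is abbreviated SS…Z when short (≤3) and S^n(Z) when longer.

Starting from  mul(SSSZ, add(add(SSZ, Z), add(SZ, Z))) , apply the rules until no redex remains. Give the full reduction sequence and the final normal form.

  start: mul(SSSZ, add(add(SSZ, Z), add(SZ, Z)))
  [1] add(add(add(SSZ, Z), add(SZ, Z)), mul(SSZ, add(add(SSZ, Z), add(SZ, Z))))
  [2] add(add(S(add(SZ, Z)), add(SZ, Z)), mul(SSZ, add(add(SSZ, Z), add(SZ, Z))))
  [3] add(S(add(add(SZ, Z), add(SZ, Z))), mul(SSZ, add(add(SSZ, Z), add(SZ, Z))))
  [4] S(add(add(add(SZ, Z), add(SZ, Z)), mul(SSZ, add(add(SSZ, Z), add(SZ, Z)))))
  [5] S(add(add(S(add(Z, Z)), add(SZ, Z)), mul(SSZ, add(add(SSZ, Z), add(SZ, Z)))))
  [6] S(add(S(add(add(Z, Z), add(SZ, Z))), mul(SSZ, add(add(SSZ, Z), add(SZ, Z)))))
  [7] S(S(add(add(add(Z, Z), add(SZ, Z)), mul(SSZ, add(add(SSZ, Z), add(SZ, Z))))))
  [8] S(S(add(add(Z, add(SZ, Z)), mul(SSZ, add(add(SSZ, Z), add(SZ, Z))))))
  [9] S(S(add(add(SZ, Z), mul(SSZ, add(add(SSZ, Z), add(SZ, Z))))))
  [10] S(S(add(S(add(Z, Z)), mul(SSZ, add(add(SSZ, Z), add(SZ, Z))))))
  [11] S(S(S(add(add(Z, Z), mul(SSZ, add(add(SSZ, Z), add(SZ, Z)))))))
  [12] S(S(S(add(Z, mul(SSZ, add(add(SSZ, Z), add(SZ, Z)))))))
  [13] S(S(S(mul(SSZ, add(add(SSZ, Z), add(SZ, Z))))))
  [14] S(S(S(add(add(add(SSZ, Z), add(SZ, Z)), mul(SZ, add(add(SSZ, Z), add(SZ, Z)))))))
  [15] S(S(S(add(add(S(add(SZ, Z)), add(SZ, Z)), mul(SZ, add(add(SSZ, Z), add(SZ, Z)))))))
  [16] S(S(S(add(S(add(add(SZ, Z), add(SZ, Z))), mul(SZ, add(add(SSZ, Z), add(SZ, Z)))))))
  [17] S(S(S(S(add(add(add(SZ, Z), add(SZ, Z)), mul(SZ, add(add(SSZ, Z), add(SZ, Z))))))))
  [18] S(S(S(S(add(add(S(add(Z, Z)), add(SZ, Z)), mul(SZ, add(add(SSZ, Z), add(SZ, Z))))))))
  [19] S(S(S(S(add(S(add(add(Z, Z), add(SZ, Z))), mul(SZ, add(add(SSZ, Z), add(SZ, Z))))))))
  [20] S(S(S(S(S(add(add(add(Z, Z), add(SZ, Z)), mul(SZ, add(add(SSZ, Z), add(SZ, Z)))))))))
  [21] S(S(S(S(S(add(add(Z, add(SZ, Z)), mul(SZ, add(add(SSZ, Z), add(SZ, Z)))))))))
  [22] S(S(S(S(S(add(add(SZ, Z), mul(SZ, add(add(SSZ, Z), add(SZ, Z)))))))))
  [23] S(S(S(S(S(add(S(add(Z, Z)), mul(SZ, add(add(SSZ, Z), add(SZ, Z)))))))))
  [24] S(S(S(S(S(S(add(add(Z, Z), mul(SZ, add(add(SSZ, Z), add(SZ, Z))))))))))
  [25] S(S(S(S(S(S(add(Z, mul(SZ, add(add(SSZ, Z), add(SZ, Z))))))))))
  [26] S(S(S(S(S(S(mul(SZ, add(add(SSZ, Z), add(SZ, Z)))))))))
  [27] S(S(S(S(S(S(add(add(add(SSZ, Z), add(SZ, Z)), mul(Z, add(add(SSZ, Z), add(SZ, Z))))))))))
  [28] S(S(S(S(S(S(add(add(S(add(SZ, Z)), add(SZ, Z)), mul(Z, add(add(SSZ, Z), add(SZ, Z))))))))))
  [29] S(S(S(S(S(S(add(S(add(add(SZ, Z), add(SZ, Z))), mul(Z, add(add(SSZ, Z), add(SZ, Z))))))))))
  [30] S(S(S(S(S(S(S(add(add(add(SZ, Z), add(SZ, Z)), mul(Z, add(add(SSZ, Z), add(SZ, Z)))))))))))
  [31] S(S(S(S(S(S(S(add(add(S(add(Z, Z)), add(SZ, Z)), mul(Z, add(add(SSZ, Z), add(SZ, Z)))))))))))
  [32] S(S(S(S(S(S(S(add(S(add(add(Z, Z), add(SZ, Z))), mul(Z, add(add(SSZ, Z), add(SZ, Z)))))))))))
  [33] S(S(S(S(S(S(S(S(add(add(add(Z, Z), add(SZ, Z)), mul(Z, add(add(SSZ, Z), add(SZ, Z))))))))))))
  [34] S(S(S(S(S(S(S(S(add(add(Z, add(SZ, Z)), mul(Z, add(add(SSZ, Z), add(SZ, Z))))))))))))
  [35] S(S(S(S(S(S(S(S(add(add(SZ, Z), mul(Z, add(add(SSZ, Z), add(SZ, Z))))))))))))
  [36] S(S(S(S(S(S(S(S(add(S(add(Z, Z)), mul(Z, add(add(SSZ, Z), add(SZ, Z))))))))))))
  [37] S(S(S(S(S(S(S(S(S(add(add(Z, Z), mul(Z, add(add(SSZ, Z), add(SZ, Z)))))))))))))
  [38] S(S(S(S(S(S(S(S(S(add(Z, mul(Z, add(add(SSZ, Z), add(SZ, Z)))))))))))))
  [39] S(S(S(S(S(S(S(S(S(mul(Z, add(add(SSZ, Z), add(SZ, Z))))))))))))
  [40] S^9(Z)

Answer: normal form = S^9(Z)  (in 40 steps)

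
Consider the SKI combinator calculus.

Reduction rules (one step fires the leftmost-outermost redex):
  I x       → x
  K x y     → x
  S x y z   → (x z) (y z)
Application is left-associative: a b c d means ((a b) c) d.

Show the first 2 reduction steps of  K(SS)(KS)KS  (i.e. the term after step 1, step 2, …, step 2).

Answer: after 2 steps: SS(KS)

Working:
  start: K(SS)(KS)KS
  →1  SSKS
  →2  SS(KS)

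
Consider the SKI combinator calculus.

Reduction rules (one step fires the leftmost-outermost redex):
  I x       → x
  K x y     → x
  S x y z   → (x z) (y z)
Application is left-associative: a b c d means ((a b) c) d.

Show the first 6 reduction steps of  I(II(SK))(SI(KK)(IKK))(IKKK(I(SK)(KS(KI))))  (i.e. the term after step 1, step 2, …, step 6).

  start: I(II(SK))(SI(KK)(IKK))(IKKK(I(SK)(KS(KI))))
  →1  II(SK)(SI(KK)(IKK))(IKKK(I(SK)(KS(KI))))
  →2  I(SK)(SI(KK)(IKK))(IKKK(I(SK)(KS(KI))))
  →3  SK(SI(KK)(IKK))(IKKK(I(SK)(KS(KI))))
  →4  K(IKKK(I(SK)(KS(KI))))(SI(KK)(IKK)(IKKK(I(SK)(KS(KI)))))
  →5  IKKK(I(SK)(KS(KI)))
  →6  KKK(I(SK)(KS(KI)))

Answer: after 6 steps: KKK(I(SK)(KS(KI)))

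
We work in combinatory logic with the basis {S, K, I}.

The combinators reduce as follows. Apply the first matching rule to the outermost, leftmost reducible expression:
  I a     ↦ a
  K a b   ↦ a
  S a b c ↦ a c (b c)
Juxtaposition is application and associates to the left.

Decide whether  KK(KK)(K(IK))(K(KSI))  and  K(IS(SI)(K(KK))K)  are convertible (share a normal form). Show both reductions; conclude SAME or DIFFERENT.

Answer: SAME — A ⇓ KK, B ⇓ KK

Derivation:
Term A:
  start: KK(KK)(K(IK))(K(KSI))
  step 1: K(K(IK))(K(KSI))
  step 2: K(IK)
  step 3: KK

Term B:
  start: K(IS(SI)(K(KK))K)
  step 1: K(S(SI)(K(KK))K)
  step 2: K(SIK(K(KK)K))
  step 3: K(I(K(KK)K)(K(K(KK)K)))
  step 4: K(K(KK)K(K(K(KK)K)))
  step 5: K(KK(K(K(KK)K)))
  step 6: KK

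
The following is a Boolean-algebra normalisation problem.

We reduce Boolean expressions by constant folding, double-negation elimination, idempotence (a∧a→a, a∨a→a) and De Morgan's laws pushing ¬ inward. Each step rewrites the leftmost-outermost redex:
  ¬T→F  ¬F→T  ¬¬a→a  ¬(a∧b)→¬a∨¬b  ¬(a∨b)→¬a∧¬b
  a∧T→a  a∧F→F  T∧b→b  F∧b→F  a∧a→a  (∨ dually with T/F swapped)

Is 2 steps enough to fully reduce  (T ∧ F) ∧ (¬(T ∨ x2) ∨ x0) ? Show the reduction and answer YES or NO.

Answer: YES — reaches normal form F in 2 ≤ 2 steps

Derivation:
  start: (T ∧ F) ∧ (¬(T ∨ x2) ∨ x0)
  [1] F ∧ (¬(T ∨ x2) ∨ x0)
  [2] F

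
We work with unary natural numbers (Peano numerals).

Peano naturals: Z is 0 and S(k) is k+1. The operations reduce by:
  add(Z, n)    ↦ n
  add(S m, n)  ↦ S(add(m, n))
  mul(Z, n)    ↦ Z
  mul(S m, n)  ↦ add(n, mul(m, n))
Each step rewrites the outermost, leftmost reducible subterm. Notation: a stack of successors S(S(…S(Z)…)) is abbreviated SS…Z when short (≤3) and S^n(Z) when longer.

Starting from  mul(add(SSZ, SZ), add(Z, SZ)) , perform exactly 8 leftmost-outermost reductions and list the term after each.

Answer: after 8 steps: S(add(SZ, mul(add(Z, SZ), add(Z, SZ))))

Derivation:
  start: mul(add(SSZ, SZ), add(Z, SZ))
  [1] mul(S(add(SZ, SZ)), add(Z, SZ))
  [2] add(add(Z, SZ), mul(add(SZ, SZ), add(Z, SZ)))
  [3] add(SZ, mul(add(SZ, SZ), add(Z, SZ)))
  [4] S(add(Z, mul(add(SZ, SZ), add(Z, SZ))))
  [5] S(mul(add(SZ, SZ), add(Z, SZ)))
  [6] S(mul(S(add(Z, SZ)), add(Z, SZ)))
  [7] S(add(add(Z, SZ), mul(add(Z, SZ), add(Z, SZ))))
  [8] S(add(SZ, mul(add(Z, SZ), add(Z, SZ))))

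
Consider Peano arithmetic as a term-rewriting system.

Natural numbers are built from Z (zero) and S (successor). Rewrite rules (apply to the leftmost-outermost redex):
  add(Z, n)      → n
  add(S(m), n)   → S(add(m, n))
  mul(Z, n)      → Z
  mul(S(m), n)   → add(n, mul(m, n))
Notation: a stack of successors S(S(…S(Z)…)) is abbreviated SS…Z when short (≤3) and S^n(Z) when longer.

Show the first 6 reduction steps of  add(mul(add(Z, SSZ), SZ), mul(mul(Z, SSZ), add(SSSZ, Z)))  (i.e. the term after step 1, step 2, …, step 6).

  start: add(mul(add(Z, SSZ), SZ), mul(mul(Z, SSZ), add(SSSZ, Z)))
  step 1: add(mul(SSZ, SZ), mul(mul(Z, SSZ), add(SSSZ, Z)))
  step 2: add(add(SZ, mul(SZ, SZ)), mul(mul(Z, SSZ), add(SSSZ, Z)))
  step 3: add(S(add(Z, mul(SZ, SZ))), mul(mul(Z, SSZ), add(SSSZ, Z)))
  step 4: S(add(add(Z, mul(SZ, SZ)), mul(mul(Z, SSZ), add(SSSZ, Z))))
  step 5: S(add(mul(SZ, SZ), mul(mul(Z, SSZ), add(SSSZ, Z))))
  step 6: S(add(add(SZ, mul(Z, SZ)), mul(mul(Z, SSZ), add(SSSZ, Z))))

Answer: after 6 steps: S(add(add(SZ, mul(Z, SZ)), mul(mul(Z, SSZ), add(SSSZ, Z))))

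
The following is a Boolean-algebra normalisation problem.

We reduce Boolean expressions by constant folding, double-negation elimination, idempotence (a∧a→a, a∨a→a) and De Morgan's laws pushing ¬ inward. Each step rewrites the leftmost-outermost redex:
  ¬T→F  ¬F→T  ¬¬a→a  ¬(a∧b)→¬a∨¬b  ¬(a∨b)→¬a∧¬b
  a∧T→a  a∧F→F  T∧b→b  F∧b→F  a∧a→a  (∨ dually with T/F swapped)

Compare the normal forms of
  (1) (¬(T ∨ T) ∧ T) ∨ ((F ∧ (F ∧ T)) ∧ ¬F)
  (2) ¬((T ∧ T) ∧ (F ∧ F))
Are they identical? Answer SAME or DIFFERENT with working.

Answer: DIFFERENT — A ⇓ F, B ⇓ T

Working:
Term A:
  start: (¬(T ∨ T) ∧ T) ∨ ((F ∧ (F ∧ T)) ∧ ¬F)
  →1  ¬(T ∨ T) ∨ ((F ∧ (F ∧ T)) ∧ ¬F)
  →2  (¬T ∧ ¬T) ∨ ((F ∧ (F ∧ T)) ∧ ¬F)
  →3  ¬T ∨ ((F ∧ (F ∧ T)) ∧ ¬F)
  →4  F ∨ ((F ∧ (F ∧ T)) ∧ ¬F)
  →5  (F ∧ (F ∧ T)) ∧ ¬F
  →6  F ∧ ¬F
  →7  F

Term B:
  start: ¬((T ∧ T) ∧ (F ∧ F))
  →1  ¬(T ∧ T) ∨ ¬(F ∧ F)
  →2  (¬T ∨ ¬T) ∨ ¬(F ∧ F)
  →3  ¬T ∨ ¬(F ∧ F)
  →4  F ∨ ¬(F ∧ F)
  →5  ¬(F ∧ F)
  →6  ¬F ∨ ¬F
  →7  ¬F
  →8  T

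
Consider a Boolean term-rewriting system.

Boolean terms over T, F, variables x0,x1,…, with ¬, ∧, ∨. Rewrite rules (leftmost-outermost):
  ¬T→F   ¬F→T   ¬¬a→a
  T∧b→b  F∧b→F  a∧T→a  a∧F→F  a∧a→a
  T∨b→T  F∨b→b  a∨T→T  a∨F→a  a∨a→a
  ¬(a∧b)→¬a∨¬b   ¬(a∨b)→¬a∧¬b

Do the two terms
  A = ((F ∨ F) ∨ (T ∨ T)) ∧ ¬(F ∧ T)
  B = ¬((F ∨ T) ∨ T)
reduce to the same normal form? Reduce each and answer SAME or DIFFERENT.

Answer: DIFFERENT — A ⇓ T, B ⇓ F

Reduction:
Term A:
  start: ((F ∨ F) ∨ (T ∨ T)) ∧ ¬(F ∧ T)
  step 1: (F ∨ (T ∨ T)) ∧ ¬(F ∧ T)
  step 2: (T ∨ T) ∧ ¬(F ∧ T)
  step 3: T ∧ ¬(F ∧ T)
  step 4: ¬(F ∧ T)
  step 5: ¬F ∨ ¬T
  step 6: T ∨ ¬T
  step 7: T

Term B:
  start: ¬((F ∨ T) ∨ T)
  step 1: ¬(F ∨ T) ∧ ¬T
  step 2: (¬F ∧ ¬T) ∧ ¬T
  step 3: (T ∧ ¬T) ∧ ¬T
  step 4: ¬T ∧ ¬T
  step 5: ¬T
  step 6: F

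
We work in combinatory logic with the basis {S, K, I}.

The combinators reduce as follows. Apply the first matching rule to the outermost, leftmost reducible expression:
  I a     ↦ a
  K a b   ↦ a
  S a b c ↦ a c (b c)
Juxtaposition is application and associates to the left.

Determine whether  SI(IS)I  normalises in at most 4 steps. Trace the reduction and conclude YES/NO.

  start: SI(IS)I
  →1  II(ISI)
  →2  I(ISI)
  →3  ISI
  →4  SI

Answer: YES — reaches normal form SI in 4 ≤ 4 steps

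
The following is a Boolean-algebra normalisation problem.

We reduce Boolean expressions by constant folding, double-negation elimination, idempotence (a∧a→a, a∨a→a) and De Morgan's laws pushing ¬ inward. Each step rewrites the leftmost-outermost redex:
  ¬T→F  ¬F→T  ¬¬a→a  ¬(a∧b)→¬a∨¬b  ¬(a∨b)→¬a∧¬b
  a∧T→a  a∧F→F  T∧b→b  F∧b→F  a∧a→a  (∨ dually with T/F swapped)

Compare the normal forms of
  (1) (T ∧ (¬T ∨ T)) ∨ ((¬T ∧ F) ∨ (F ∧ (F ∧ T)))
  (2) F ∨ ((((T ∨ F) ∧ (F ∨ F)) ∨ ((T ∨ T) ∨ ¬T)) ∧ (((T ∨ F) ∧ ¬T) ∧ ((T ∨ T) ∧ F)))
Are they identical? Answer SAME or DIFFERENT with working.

Term A:
  start: (T ∧ (¬T ∨ T)) ∨ ((¬T ∧ F) ∨ (F ∧ (F ∧ T)))
  →1  (¬T ∨ T) ∨ ((¬T ∧ F) ∨ (F ∧ (F ∧ T)))
  →2  T ∨ ((¬T ∧ F) ∨ (F ∧ (F ∧ T)))
  →3  T

Term B:
  start: F ∨ ((((T ∨ F) ∧ (F ∨ F)) ∨ ((T ∨ T) ∨ ¬T)) ∧ (((T ∨ F) ∧ ¬T) ∧ ((T ∨ T) ∧ F)))
  →1  (((T ∨ F) ∧ (F ∨ F)) ∨ ((T ∨ T) ∨ ¬T)) ∧ (((T ∨ F) ∧ ¬T) ∧ ((T ∨ T) ∧ F))
  →2  ((T ∧ (F ∨ F)) ∨ ((T ∨ T) ∨ ¬T)) ∧ (((T ∨ F) ∧ ¬T) ∧ ((T ∨ T) ∧ F))
  →3  ((F ∨ F) ∨ ((T ∨ T) ∨ ¬T)) ∧ (((T ∨ F) ∧ ¬T) ∧ ((T ∨ T) ∧ F))
  →4  (F ∨ ((T ∨ T) ∨ ¬T)) ∧ (((T ∨ F) ∧ ¬T) ∧ ((T ∨ T) ∧ F))
  →5  ((T ∨ T) ∨ ¬T) ∧ (((T ∨ F) ∧ ¬T) ∧ ((T ∨ T) ∧ F))
  →6  (T ∨ ¬T) ∧ (((T ∨ F) ∧ ¬T) ∧ ((T ∨ T) ∧ F))
  →7  T ∧ (((T ∨ F) ∧ ¬T) ∧ ((T ∨ T) ∧ F))
  →8  ((T ∨ F) ∧ ¬T) ∧ ((T ∨ T) ∧ F)
  →9  (T ∧ ¬T) ∧ ((T ∨ T) ∧ F)
  →10  ¬T ∧ ((T ∨ T) ∧ F)
  →11  F ∧ ((T ∨ T) ∧ F)
  →12  F

Answer: DIFFERENT — A ⇓ T, B ⇓ F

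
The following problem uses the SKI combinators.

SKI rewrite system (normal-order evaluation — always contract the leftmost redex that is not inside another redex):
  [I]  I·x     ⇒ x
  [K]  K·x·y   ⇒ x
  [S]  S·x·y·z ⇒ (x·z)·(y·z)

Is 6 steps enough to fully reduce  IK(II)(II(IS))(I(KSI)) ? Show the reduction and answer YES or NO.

  start: IK(II)(II(IS))(I(KSI))
  step 1: K(II)(II(IS))(I(KSI))
  step 2: II(I(KSI))
  step 3: I(I(KSI))
  step 4: I(KSI)
  step 5: KSI
  step 6: S

Answer: YES — reaches normal form S in 6 ≤ 6 steps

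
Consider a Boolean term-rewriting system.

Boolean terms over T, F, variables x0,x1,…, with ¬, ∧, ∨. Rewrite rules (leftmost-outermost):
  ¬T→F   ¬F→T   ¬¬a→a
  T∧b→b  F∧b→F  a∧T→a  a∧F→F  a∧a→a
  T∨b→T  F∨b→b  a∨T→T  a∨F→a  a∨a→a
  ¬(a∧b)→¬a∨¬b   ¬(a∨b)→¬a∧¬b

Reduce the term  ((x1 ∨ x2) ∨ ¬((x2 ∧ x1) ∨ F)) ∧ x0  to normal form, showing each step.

  start: ((x1 ∨ x2) ∨ ¬((x2 ∧ x1) ∨ F)) ∧ x0
  step 1: ((x1 ∨ x2) ∨ (¬(x2 ∧ x1) ∧ ¬F)) ∧ x0
  step 2: ((x1 ∨ x2) ∨ ((¬x2 ∨ ¬x1) ∧ ¬F)) ∧ x0
  step 3: ((x1 ∨ x2) ∨ ((¬x2 ∨ ¬x1) ∧ T)) ∧ x0
  step 4: ((x1 ∨ x2) ∨ (¬x2 ∨ ¬x1)) ∧ x0

Answer: normal form = ((x1 ∨ x2) ∨ (¬x2 ∨ ¬x1)) ∧ x0  (in 4 steps)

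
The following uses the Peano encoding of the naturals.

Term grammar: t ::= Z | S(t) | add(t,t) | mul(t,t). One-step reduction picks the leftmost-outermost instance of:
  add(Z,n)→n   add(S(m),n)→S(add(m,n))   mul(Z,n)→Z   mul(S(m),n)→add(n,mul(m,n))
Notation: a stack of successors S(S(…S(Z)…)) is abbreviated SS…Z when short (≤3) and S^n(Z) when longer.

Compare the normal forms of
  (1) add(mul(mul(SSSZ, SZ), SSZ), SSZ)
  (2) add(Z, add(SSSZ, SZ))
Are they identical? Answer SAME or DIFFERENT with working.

Term A:
  start: add(mul(mul(SSSZ, SZ), SSZ), SSZ)
  →1  add(mul(add(SZ, mul(SSZ, SZ)), SSZ), SSZ)
  →2  add(mul(S(add(Z, mul(SSZ, SZ))), SSZ), SSZ)
  →3  add(add(SSZ, mul(add(Z, mul(SSZ, SZ)), SSZ)), SSZ)
  →4  add(S(add(SZ, mul(add(Z, mul(SSZ, SZ)), SSZ))), SSZ)
  →5  S(add(add(SZ, mul(add(Z, mul(SSZ, SZ)), SSZ)), SSZ))
  →6  S(add(S(add(Z, mul(add(Z, mul(SSZ, SZ)), SSZ))), SSZ))
  →7  S(S(add(add(Z, mul(add(Z, mul(SSZ, SZ)), SSZ)), SSZ)))
  →8  S(S(add(mul(add(Z, mul(SSZ, SZ)), SSZ), SSZ)))
  →9  S(S(add(mul(mul(SSZ, SZ), SSZ), SSZ)))
  →10  S(S(add(mul(add(SZ, mul(SZ, SZ)), SSZ), SSZ)))
  →11  S(S(add(mul(S(add(Z, mul(SZ, SZ))), SSZ), SSZ)))
  →12  S(S(add(add(SSZ, mul(add(Z, mul(SZ, SZ)), SSZ)), SSZ)))
  →13  S(S(add(S(add(SZ, mul(add(Z, mul(SZ, SZ)), SSZ))), SSZ)))
  →14  S(S(S(add(add(SZ, mul(add(Z, mul(SZ, SZ)), SSZ)), SSZ))))
  →15  S(S(S(add(S(add(Z, mul(add(Z, mul(SZ, SZ)), SSZ))), SSZ))))
  →16  S(S(S(S(add(add(Z, mul(add(Z, mul(SZ, SZ)), SSZ)), SSZ)))))
  →17  S(S(S(S(add(mul(add(Z, mul(SZ, SZ)), SSZ), SSZ)))))
  →18  S(S(S(S(add(mul(mul(SZ, SZ), SSZ), SSZ)))))
  →19  S(S(S(S(add(mul(add(SZ, mul(Z, SZ)), SSZ), SSZ)))))
  →20  S(S(S(S(add(mul(S(add(Z, mul(Z, SZ))), SSZ), SSZ)))))
  →21  S(S(S(S(add(add(SSZ, mul(add(Z, mul(Z, SZ)), SSZ)), SSZ)))))
  →22  S(S(S(S(add(S(add(SZ, mul(add(Z, mul(Z, SZ)), SSZ))), SSZ)))))
  →23  S(S(S(S(S(add(add(SZ, mul(add(Z, mul(Z, SZ)), SSZ)), SSZ))))))
  →24  S(S(S(S(S(add(S(add(Z, mul(add(Z, mul(Z, SZ)), SSZ))), SSZ))))))
  →25  S(S(S(S(S(S(add(add(Z, mul(add(Z, mul(Z, SZ)), SSZ)), SSZ)))))))
  →26  S(S(S(S(S(S(add(mul(add(Z, mul(Z, SZ)), SSZ), SSZ)))))))
  →27  S(S(S(S(S(S(add(mul(mul(Z, SZ), SSZ), SSZ)))))))
  →28  S(S(S(S(S(S(add(mul(Z, SSZ), SSZ)))))))
  →29  S(S(S(S(S(S(add(Z, SSZ)))))))
  →30  S^8(Z)

Term B:
  start: add(Z, add(SSSZ, SZ))
  →1  add(SSSZ, SZ)
  →2  S(add(SSZ, SZ))
  →3  S(S(add(SZ, SZ)))
  →4  S(S(S(add(Z, SZ))))
  →5  S^4(Z)

Answer: DIFFERENT — A ⇓ S^8(Z), B ⇓ S^4(Z)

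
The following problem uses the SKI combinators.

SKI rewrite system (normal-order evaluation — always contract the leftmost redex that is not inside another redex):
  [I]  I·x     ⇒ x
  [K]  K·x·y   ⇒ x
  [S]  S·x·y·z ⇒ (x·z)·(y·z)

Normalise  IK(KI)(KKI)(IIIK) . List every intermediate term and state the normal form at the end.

  start: IK(KI)(KKI)(IIIK)
  [1] K(KI)(KKI)(IIIK)
  [2] KI(IIIK)
  [3] I

Answer: normal form = I  (in 3 steps)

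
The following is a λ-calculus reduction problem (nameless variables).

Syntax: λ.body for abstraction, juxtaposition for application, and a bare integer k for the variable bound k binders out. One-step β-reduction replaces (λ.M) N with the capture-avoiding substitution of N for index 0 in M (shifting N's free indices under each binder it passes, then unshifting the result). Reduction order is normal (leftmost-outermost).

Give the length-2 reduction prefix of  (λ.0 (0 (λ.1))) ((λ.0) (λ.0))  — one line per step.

  start: (λ.0 (0 (λ.1))) ((λ.0) (λ.0))
  step 1: (λ.0) (λ.0) ((λ.0) (λ.0) (λ.(λ.0) (λ.0)))
  step 2: (λ.0) ((λ.0) (λ.0) (λ.(λ.0) (λ.0)))

Answer: after 2 steps: (λ.0) ((λ.0) (λ.0) (λ.(λ.0) (λ.0)))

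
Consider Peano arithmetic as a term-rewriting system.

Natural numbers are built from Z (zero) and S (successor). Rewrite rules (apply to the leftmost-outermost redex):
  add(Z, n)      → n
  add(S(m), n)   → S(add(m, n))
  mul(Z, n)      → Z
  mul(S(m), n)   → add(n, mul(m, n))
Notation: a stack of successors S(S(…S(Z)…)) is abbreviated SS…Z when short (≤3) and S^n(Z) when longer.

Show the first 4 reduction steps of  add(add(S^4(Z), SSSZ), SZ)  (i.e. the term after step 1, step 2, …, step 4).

Answer: after 4 steps: S(S(add(add(SSZ, SSSZ), SZ)))

Working:
  start: add(add(S^4(Z), SSSZ), SZ)
  step 1: add(S(add(SSSZ, SSSZ)), SZ)
  step 2: S(add(add(SSSZ, SSSZ), SZ))
  step 3: S(add(S(add(SSZ, SSSZ)), SZ))
  step 4: S(S(add(add(SSZ, SSSZ), SZ)))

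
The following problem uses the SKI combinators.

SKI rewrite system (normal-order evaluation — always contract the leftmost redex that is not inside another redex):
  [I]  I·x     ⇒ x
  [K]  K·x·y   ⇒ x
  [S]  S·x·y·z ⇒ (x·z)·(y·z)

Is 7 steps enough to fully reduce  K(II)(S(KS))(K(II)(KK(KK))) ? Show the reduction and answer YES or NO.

Answer: YES — reaches normal form I in 5 ≤ 7 steps

Reduction:
  start: K(II)(S(KS))(K(II)(KK(KK)))
  step 1: II(K(II)(KK(KK)))
  step 2: I(K(II)(KK(KK)))
  step 3: K(II)(KK(KK))
  step 4: II
  step 5: I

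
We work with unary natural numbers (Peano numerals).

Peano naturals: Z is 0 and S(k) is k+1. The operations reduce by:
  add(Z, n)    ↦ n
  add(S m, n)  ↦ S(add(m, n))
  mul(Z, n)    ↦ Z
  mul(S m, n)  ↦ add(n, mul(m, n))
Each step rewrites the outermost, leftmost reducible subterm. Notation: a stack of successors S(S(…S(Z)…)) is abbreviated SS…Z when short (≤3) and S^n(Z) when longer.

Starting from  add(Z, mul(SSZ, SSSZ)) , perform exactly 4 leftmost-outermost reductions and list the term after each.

  start: add(Z, mul(SSZ, SSSZ))
  [1] mul(SSZ, SSSZ)
  [2] add(SSSZ, mul(SZ, SSSZ))
  [3] S(add(SSZ, mul(SZ, SSSZ)))
  [4] S(S(add(SZ, mul(SZ, SSSZ))))

Answer: after 4 steps: S(S(add(SZ, mul(SZ, SSSZ))))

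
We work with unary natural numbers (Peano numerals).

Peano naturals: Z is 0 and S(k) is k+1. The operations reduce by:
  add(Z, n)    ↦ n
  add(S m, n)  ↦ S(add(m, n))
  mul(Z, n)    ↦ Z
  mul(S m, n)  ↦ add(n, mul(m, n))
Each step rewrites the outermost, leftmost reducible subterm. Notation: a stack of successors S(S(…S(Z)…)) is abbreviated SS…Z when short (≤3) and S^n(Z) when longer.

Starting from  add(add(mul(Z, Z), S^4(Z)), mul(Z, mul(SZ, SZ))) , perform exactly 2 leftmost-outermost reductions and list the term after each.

Answer: after 2 steps: add(S^4(Z), mul(Z, mul(SZ, SZ)))

Derivation:
  start: add(add(mul(Z, Z), S^4(Z)), mul(Z, mul(SZ, SZ)))
  [1] add(add(Z, S^4(Z)), mul(Z, mul(SZ, SZ)))
  [2] add(S^4(Z), mul(Z, mul(SZ, SZ)))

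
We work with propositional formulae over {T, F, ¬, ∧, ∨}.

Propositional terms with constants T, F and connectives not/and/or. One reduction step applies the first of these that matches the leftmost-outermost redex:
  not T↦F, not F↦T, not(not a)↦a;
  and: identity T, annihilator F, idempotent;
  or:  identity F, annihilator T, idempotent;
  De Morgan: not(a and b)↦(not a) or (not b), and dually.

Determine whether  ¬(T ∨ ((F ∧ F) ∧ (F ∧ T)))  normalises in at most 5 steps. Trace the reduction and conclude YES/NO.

  start: ¬(T ∨ ((F ∧ F) ∧ (F ∧ T)))
  step 1: ¬T ∧ ¬((F ∧ F) ∧ (F ∧ T))
  step 2: F ∧ ¬((F ∧ F) ∧ (F ∧ T))
  step 3: F

Answer: YES — reaches normal form F in 3 ≤ 5 steps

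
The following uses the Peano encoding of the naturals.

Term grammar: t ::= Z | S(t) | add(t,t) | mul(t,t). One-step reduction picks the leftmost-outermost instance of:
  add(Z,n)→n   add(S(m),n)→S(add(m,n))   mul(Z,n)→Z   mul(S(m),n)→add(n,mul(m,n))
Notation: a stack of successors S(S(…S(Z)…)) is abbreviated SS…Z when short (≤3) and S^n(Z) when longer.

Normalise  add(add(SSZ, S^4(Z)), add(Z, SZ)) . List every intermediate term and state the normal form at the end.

  start: add(add(SSZ, S^4(Z)), add(Z, SZ))
  →1  add(S(add(SZ, S^4(Z))), add(Z, SZ))
  →2  S(add(add(SZ, S^4(Z)), add(Z, SZ)))
  →3  S(add(S(add(Z, S^4(Z))), add(Z, SZ)))
  →4  S(S(add(add(Z, S^4(Z)), add(Z, SZ))))
  →5  S(S(add(S^4(Z), add(Z, SZ))))
  →6  S(S(S(add(SSSZ, add(Z, SZ)))))
  →7  S(S(S(S(add(SSZ, add(Z, SZ))))))
  →8  S(S(S(S(S(add(SZ, add(Z, SZ)))))))
  →9  S(S(S(S(S(S(add(Z, add(Z, SZ))))))))
  →10  S(S(S(S(S(S(add(Z, SZ)))))))
  →11  S^7(Z)

Answer: normal form = S^7(Z)  (in 11 steps)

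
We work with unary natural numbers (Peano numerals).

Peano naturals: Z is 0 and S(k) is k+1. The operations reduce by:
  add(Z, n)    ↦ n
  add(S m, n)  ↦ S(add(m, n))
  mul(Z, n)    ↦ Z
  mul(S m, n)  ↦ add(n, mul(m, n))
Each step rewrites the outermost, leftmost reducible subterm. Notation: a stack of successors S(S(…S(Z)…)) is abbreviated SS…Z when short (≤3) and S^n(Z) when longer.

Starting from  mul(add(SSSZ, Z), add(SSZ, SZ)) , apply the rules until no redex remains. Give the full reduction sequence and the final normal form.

  start: mul(add(SSSZ, Z), add(SSZ, SZ))
  [1] mul(S(add(SSZ, Z)), add(SSZ, SZ))
  [2] add(add(SSZ, SZ), mul(add(SSZ, Z), add(SSZ, SZ)))
  [3] add(S(add(SZ, SZ)), mul(add(SSZ, Z), add(SSZ, SZ)))
  [4] S(add(add(SZ, SZ), mul(add(SSZ, Z), add(SSZ, SZ))))
  [5] S(add(S(add(Z, SZ)), mul(add(SSZ, Z), add(SSZ, SZ))))
  [6] S(S(add(add(Z, SZ), mul(add(SSZ, Z), add(SSZ, SZ)))))
  [7] S(S(add(SZ, mul(add(SSZ, Z), add(SSZ, SZ)))))
  [8] S(S(S(add(Z, mul(add(SSZ, Z), add(SSZ, SZ))))))
  [9] S(S(S(mul(add(SSZ, Z), add(SSZ, SZ)))))
  [10] S(S(S(mul(S(add(SZ, Z)), add(SSZ, SZ)))))
  [11] S(S(S(add(add(SSZ, SZ), mul(add(SZ, Z), add(SSZ, SZ))))))
  [12] S(S(S(add(S(add(SZ, SZ)), mul(add(SZ, Z), add(SSZ, SZ))))))
  [13] S(S(S(S(add(add(SZ, SZ), mul(add(SZ, Z), add(SSZ, SZ)))))))
  [14] S(S(S(S(add(S(add(Z, SZ)), mul(add(SZ, Z), add(SSZ, SZ)))))))
  [15] S(S(S(S(S(add(add(Z, SZ), mul(add(SZ, Z), add(SSZ, SZ))))))))
  [16] S(S(S(S(S(add(SZ, mul(add(SZ, Z), add(SSZ, SZ))))))))
  [17] S(S(S(S(S(S(add(Z, mul(add(SZ, Z), add(SSZ, SZ)))))))))
  [18] S(S(S(S(S(S(mul(add(SZ, Z), add(SSZ, SZ))))))))
  [19] S(S(S(S(S(S(mul(S(add(Z, Z)), add(SSZ, SZ))))))))
  [20] S(S(S(S(S(S(add(add(SSZ, SZ), mul(add(Z, Z), add(SSZ, SZ)))))))))
  [21] S(S(S(S(S(S(add(S(add(SZ, SZ)), mul(add(Z, Z), add(SSZ, SZ)))))))))
  [22] S(S(S(S(S(S(S(add(add(SZ, SZ), mul(add(Z, Z), add(SSZ, SZ))))))))))
  [23] S(S(S(S(S(S(S(add(S(add(Z, SZ)), mul(add(Z, Z), add(SSZ, SZ))))))))))
  [24] S(S(S(S(S(S(S(S(add(add(Z, SZ), mul(add(Z, Z), add(SSZ, SZ)))))))))))
  [25] S(S(S(S(S(S(S(S(add(SZ, mul(add(Z, Z), add(SSZ, SZ)))))))))))
  [26] S(S(S(S(S(S(S(S(S(add(Z, mul(add(Z, Z), add(SSZ, SZ))))))))))))
  [27] S(S(S(S(S(S(S(S(S(mul(add(Z, Z), add(SSZ, SZ)))))))))))
  [28] S(S(S(S(S(S(S(S(S(mul(Z, add(SSZ, SZ)))))))))))
  [29] S^9(Z)

Answer: normal form = S^9(Z)  (in 29 steps)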